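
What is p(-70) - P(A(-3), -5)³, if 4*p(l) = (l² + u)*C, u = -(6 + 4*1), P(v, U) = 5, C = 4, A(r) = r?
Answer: 4765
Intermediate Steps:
u = -10 (u = -(6 + 4) = -1*10 = -10)
p(l) = -10 + l² (p(l) = ((l² - 10)*4)/4 = ((-10 + l²)*4)/4 = (-40 + 4*l²)/4 = -10 + l²)
p(-70) - P(A(-3), -5)³ = (-10 + (-70)²) - 1*5³ = (-10 + 4900) - 1*125 = 4890 - 125 = 4765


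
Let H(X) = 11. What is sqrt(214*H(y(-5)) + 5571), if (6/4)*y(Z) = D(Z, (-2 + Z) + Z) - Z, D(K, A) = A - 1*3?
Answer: 5*sqrt(317) ≈ 89.022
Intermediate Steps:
D(K, A) = -3 + A (D(K, A) = A - 3 = -3 + A)
y(Z) = -10/3 + 2*Z/3 (y(Z) = 2*((-3 + ((-2 + Z) + Z)) - Z)/3 = 2*((-3 + (-2 + 2*Z)) - Z)/3 = 2*((-5 + 2*Z) - Z)/3 = 2*(-5 + Z)/3 = -10/3 + 2*Z/3)
sqrt(214*H(y(-5)) + 5571) = sqrt(214*11 + 5571) = sqrt(2354 + 5571) = sqrt(7925) = 5*sqrt(317)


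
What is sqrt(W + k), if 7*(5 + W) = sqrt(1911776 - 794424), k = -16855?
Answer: sqrt(-826140 + 14*sqrt(279338))/7 ≈ 129.26*I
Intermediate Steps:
W = -5 + 2*sqrt(279338)/7 (W = -5 + sqrt(1911776 - 794424)/7 = -5 + sqrt(1117352)/7 = -5 + (2*sqrt(279338))/7 = -5 + 2*sqrt(279338)/7 ≈ 146.01)
sqrt(W + k) = sqrt((-5 + 2*sqrt(279338)/7) - 16855) = sqrt(-16860 + 2*sqrt(279338)/7)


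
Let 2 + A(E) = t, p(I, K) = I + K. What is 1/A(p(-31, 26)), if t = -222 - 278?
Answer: -1/502 ≈ -0.0019920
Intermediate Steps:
t = -500
A(E) = -502 (A(E) = -2 - 500 = -502)
1/A(p(-31, 26)) = 1/(-502) = -1/502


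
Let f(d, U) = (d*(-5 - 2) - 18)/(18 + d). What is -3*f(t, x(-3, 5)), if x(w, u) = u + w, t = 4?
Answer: 69/11 ≈ 6.2727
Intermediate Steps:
f(d, U) = (-18 - 7*d)/(18 + d) (f(d, U) = (d*(-7) - 18)/(18 + d) = (-7*d - 18)/(18 + d) = (-18 - 7*d)/(18 + d))
-3*f(t, x(-3, 5)) = -3*(-18 - 7*4)/(18 + 4) = -3*(-18 - 28)/22 = -3*(-46)/22 = -3*(-23/11) = 69/11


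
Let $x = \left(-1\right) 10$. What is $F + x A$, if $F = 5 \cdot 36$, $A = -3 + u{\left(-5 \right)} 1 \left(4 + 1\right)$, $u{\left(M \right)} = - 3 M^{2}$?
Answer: $3960$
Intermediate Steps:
$x = -10$
$A = -378$ ($A = -3 + - 3 \left(-5\right)^{2} \cdot 1 \left(4 + 1\right) = -3 + \left(-3\right) 25 \cdot 1 \cdot 5 = -3 - 375 = -378$)
$F = 180$
$F + x A = 180 - -3780 = 180 + 3780 = 3960$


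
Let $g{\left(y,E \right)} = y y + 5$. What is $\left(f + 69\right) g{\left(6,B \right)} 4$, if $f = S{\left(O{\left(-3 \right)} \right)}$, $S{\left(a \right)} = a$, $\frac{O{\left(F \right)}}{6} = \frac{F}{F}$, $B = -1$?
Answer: $12300$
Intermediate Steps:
$O{\left(F \right)} = 6$ ($O{\left(F \right)} = 6 \frac{F}{F} = 6 \cdot 1 = 6$)
$g{\left(y,E \right)} = 5 + y^{2}$ ($g{\left(y,E \right)} = y^{2} + 5 = 5 + y^{2}$)
$f = 6$
$\left(f + 69\right) g{\left(6,B \right)} 4 = \left(6 + 69\right) \left(5 + 6^{2}\right) 4 = 75 \left(5 + 36\right) 4 = 75 \cdot 41 \cdot 4 = 75 \cdot 164 = 12300$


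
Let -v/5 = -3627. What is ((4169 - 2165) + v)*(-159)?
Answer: -3202101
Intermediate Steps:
v = 18135 (v = -5*(-3627) = 18135)
((4169 - 2165) + v)*(-159) = ((4169 - 2165) + 18135)*(-159) = (2004 + 18135)*(-159) = 20139*(-159) = -3202101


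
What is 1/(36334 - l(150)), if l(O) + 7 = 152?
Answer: 1/36189 ≈ 2.7633e-5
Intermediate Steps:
l(O) = 145 (l(O) = -7 + 152 = 145)
1/(36334 - l(150)) = 1/(36334 - 1*145) = 1/(36334 - 145) = 1/36189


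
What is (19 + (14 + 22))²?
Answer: 3025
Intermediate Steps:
(19 + (14 + 22))² = (19 + 36)² = 55² = 3025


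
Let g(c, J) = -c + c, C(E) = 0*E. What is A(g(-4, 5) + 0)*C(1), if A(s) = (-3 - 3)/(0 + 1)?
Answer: 0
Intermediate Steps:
C(E) = 0
g(c, J) = 0
A(s) = -6 (A(s) = -6/1 = -6*1 = -6)
A(g(-4, 5) + 0)*C(1) = -6*0 = 0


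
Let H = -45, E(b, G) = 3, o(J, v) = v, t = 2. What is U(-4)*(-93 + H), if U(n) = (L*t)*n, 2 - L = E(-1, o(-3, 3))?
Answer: -1104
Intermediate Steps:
L = -1 (L = 2 - 1*3 = 2 - 3 = -1)
U(n) = -2*n (U(n) = (-1*2)*n = -2*n)
U(-4)*(-93 + H) = (-2*(-4))*(-93 - 45) = 8*(-138) = -1104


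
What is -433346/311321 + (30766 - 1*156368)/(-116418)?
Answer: -5673367193/18121684089 ≈ -0.31307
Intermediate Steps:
-433346/311321 + (30766 - 1*156368)/(-116418) = -433346*1/311321 + (30766 - 156368)*(-1/116418) = -433346/311321 - 125602*(-1/116418) = -433346/311321 + 62801/58209 = -5673367193/18121684089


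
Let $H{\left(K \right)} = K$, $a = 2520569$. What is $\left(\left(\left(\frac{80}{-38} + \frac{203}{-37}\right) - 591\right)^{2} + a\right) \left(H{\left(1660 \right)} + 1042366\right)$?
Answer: $\frac{1485407766418390546}{494209} \approx 3.0056 \cdot 10^{12}$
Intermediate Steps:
$\left(\left(\left(\frac{80}{-38} + \frac{203}{-37}\right) - 591\right)^{2} + a\right) \left(H{\left(1660 \right)} + 1042366\right) = \left(\left(\left(\frac{80}{-38} + \frac{203}{-37}\right) - 591\right)^{2} + 2520569\right) \left(1660 + 1042366\right) = \left(\left(\left(80 \left(- \frac{1}{38}\right) + 203 \left(- \frac{1}{37}\right)\right) - 591\right)^{2} + 2520569\right) 1044026 = \left(\left(\left(- \frac{40}{19} - \frac{203}{37}\right) - 591\right)^{2} + 2520569\right) 1044026 = \left(\left(- \frac{5337}{703} - 591\right)^{2} + 2520569\right) 1044026 = \left(\left(- \frac{420810}{703}\right)^{2} + 2520569\right) 1044026 = \left(\frac{177081056100}{494209} + 2520569\right) 1044026 = \frac{1422768941021}{494209} \cdot 1044026 = \frac{1485407766418390546}{494209}$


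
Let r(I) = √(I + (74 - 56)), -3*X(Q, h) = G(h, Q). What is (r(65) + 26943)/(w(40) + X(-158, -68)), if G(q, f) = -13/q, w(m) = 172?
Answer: 5496372/35075 + 204*√83/35075 ≈ 156.76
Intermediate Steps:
X(Q, h) = 13/(3*h) (X(Q, h) = -(-13)/(3*h) = 13/(3*h))
r(I) = √(18 + I) (r(I) = √(I + 18) = √(18 + I))
(r(65) + 26943)/(w(40) + X(-158, -68)) = (√(18 + 65) + 26943)/(172 + (13/3)/(-68)) = (√83 + 26943)/(172 + (13/3)*(-1/68)) = (26943 + √83)/(172 - 13/204) = (26943 + √83)/(35075/204) = (26943 + √83)*(204/35075) = 5496372/35075 + 204*√83/35075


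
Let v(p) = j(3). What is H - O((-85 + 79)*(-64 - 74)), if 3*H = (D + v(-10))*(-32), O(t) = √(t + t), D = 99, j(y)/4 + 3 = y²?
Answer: -1312 - 6*√46 ≈ -1352.7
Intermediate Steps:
j(y) = -12 + 4*y²
v(p) = 24 (v(p) = -12 + 4*3² = -12 + 4*9 = -12 + 36 = 24)
O(t) = √2*√t (O(t) = √(2*t) = √2*√t)
H = -1312 (H = ((99 + 24)*(-32))/3 = (123*(-32))/3 = (⅓)*(-3936) = -1312)
H - O((-85 + 79)*(-64 - 74)) = -1312 - √2*√((-85 + 79)*(-64 - 74)) = -1312 - √2*√(-6*(-138)) = -1312 - √2*√828 = -1312 - √2*6*√23 = -1312 - 6*√46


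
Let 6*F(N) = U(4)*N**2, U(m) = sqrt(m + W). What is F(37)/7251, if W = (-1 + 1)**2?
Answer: 1369/21753 ≈ 0.062934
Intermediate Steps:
W = 0 (W = 0**2 = 0)
U(m) = sqrt(m) (U(m) = sqrt(m + 0) = sqrt(m))
F(N) = N**2/3 (F(N) = (sqrt(4)*N**2)/6 = (2*N**2)/6 = N**2/3)
F(37)/7251 = ((1/3)*37**2)/7251 = ((1/3)*1369)*(1/7251) = (1369/3)*(1/7251) = 1369/21753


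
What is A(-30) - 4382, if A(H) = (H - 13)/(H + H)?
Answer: -262877/60 ≈ -4381.3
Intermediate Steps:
A(H) = (-13 + H)/(2*H) (A(H) = (-13 + H)/((2*H)) = (-13 + H)*(1/(2*H)) = (-13 + H)/(2*H))
A(-30) - 4382 = (½)*(-13 - 30)/(-30) - 4382 = (½)*(-1/30)*(-43) - 4382 = 43/60 - 4382 = -262877/60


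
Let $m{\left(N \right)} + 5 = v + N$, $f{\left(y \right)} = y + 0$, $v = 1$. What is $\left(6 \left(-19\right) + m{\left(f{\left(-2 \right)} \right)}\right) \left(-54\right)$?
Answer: $6480$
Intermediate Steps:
$f{\left(y \right)} = y$
$m{\left(N \right)} = -4 + N$ ($m{\left(N \right)} = -5 + \left(1 + N\right) = -4 + N$)
$\left(6 \left(-19\right) + m{\left(f{\left(-2 \right)} \right)}\right) \left(-54\right) = \left(6 \left(-19\right) - 6\right) \left(-54\right) = \left(-114 - 6\right) \left(-54\right) = \left(-120\right) \left(-54\right) = 6480$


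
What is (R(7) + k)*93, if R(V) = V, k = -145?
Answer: -12834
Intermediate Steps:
(R(7) + k)*93 = (7 - 145)*93 = -138*93 = -12834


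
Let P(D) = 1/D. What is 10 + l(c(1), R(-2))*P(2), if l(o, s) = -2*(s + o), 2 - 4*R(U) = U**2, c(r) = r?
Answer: 19/2 ≈ 9.5000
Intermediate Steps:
R(U) = 1/2 - U**2/4
l(o, s) = -2*o - 2*s (l(o, s) = -2*(o + s) = -2*o - 2*s)
10 + l(c(1), R(-2))*P(2) = 10 + (-2*1 - 2*(1/2 - 1/4*(-2)**2))/2 = 10 + (-2 - 2*(1/2 - 1/4*4))*(1/2) = 10 + (-2 - 2*(1/2 - 1))*(1/2) = 10 + (-2 - 2*(-1/2))*(1/2) = 10 + (-2 + 1)*(1/2) = 10 - 1*1/2 = 10 - 1/2 = 19/2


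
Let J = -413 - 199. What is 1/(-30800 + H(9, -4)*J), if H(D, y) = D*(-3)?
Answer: -1/14276 ≈ -7.0048e-5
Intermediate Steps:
J = -612
H(D, y) = -3*D
1/(-30800 + H(9, -4)*J) = 1/(-30800 - 3*9*(-612)) = 1/(-30800 - 27*(-612)) = 1/(-30800 + 16524) = 1/(-14276) = -1/14276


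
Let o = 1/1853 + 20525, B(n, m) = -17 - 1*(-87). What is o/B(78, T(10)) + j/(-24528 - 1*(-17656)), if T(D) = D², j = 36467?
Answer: 128315722851/445683560 ≈ 287.91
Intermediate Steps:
B(n, m) = 70 (B(n, m) = -17 + 87 = 70)
o = 38032826/1853 (o = 1/1853 + 20525 = 38032826/1853 ≈ 20525.)
o/B(78, T(10)) + j/(-24528 - 1*(-17656)) = (38032826/1853)/70 + 36467/(-24528 - 1*(-17656)) = (38032826/1853)*(1/70) + 36467/(-24528 + 17656) = 19016413/64855 + 36467/(-6872) = 19016413/64855 + 36467*(-1/6872) = 19016413/64855 - 36467/6872 = 128315722851/445683560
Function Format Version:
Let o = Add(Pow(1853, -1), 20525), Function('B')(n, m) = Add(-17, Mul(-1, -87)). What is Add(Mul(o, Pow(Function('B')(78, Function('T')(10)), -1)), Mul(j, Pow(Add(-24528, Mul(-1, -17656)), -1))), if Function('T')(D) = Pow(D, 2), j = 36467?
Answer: Rational(128315722851, 445683560) ≈ 287.91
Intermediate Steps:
Function('B')(n, m) = 70 (Function('B')(n, m) = Add(-17, 87) = 70)
o = Rational(38032826, 1853) (o = Add(Rational(1, 1853), 20525) = Rational(38032826, 1853) ≈ 20525.)
Add(Mul(o, Pow(Function('B')(78, Function('T')(10)), -1)), Mul(j, Pow(Add(-24528, Mul(-1, -17656)), -1))) = Add(Mul(Rational(38032826, 1853), Pow(70, -1)), Mul(36467, Pow(Add(-24528, Mul(-1, -17656)), -1))) = Add(Mul(Rational(38032826, 1853), Rational(1, 70)), Mul(36467, Pow(Add(-24528, 17656), -1))) = Add(Rational(19016413, 64855), Mul(36467, Pow(-6872, -1))) = Add(Rational(19016413, 64855), Mul(36467, Rational(-1, 6872))) = Add(Rational(19016413, 64855), Rational(-36467, 6872)) = Rational(128315722851, 445683560)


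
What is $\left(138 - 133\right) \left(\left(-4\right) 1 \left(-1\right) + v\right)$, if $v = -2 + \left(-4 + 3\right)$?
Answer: $5$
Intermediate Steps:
$v = -3$ ($v = -2 - 1 = -3$)
$\left(138 - 133\right) \left(\left(-4\right) 1 \left(-1\right) + v\right) = \left(138 - 133\right) \left(\left(-4\right) 1 \left(-1\right) - 3\right) = 5 \left(\left(-4\right) \left(-1\right) - 3\right) = 5 \left(4 - 3\right) = 5 \cdot 1 = 5$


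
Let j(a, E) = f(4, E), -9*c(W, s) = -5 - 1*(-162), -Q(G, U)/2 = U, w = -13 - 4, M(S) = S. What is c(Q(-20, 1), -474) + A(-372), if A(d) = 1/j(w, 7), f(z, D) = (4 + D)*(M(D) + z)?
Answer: -18988/1089 ≈ -17.436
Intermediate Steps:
w = -17
Q(G, U) = -2*U
c(W, s) = -157/9 (c(W, s) = -(-5 - 1*(-162))/9 = -(-5 + 162)/9 = -⅑*157 = -157/9)
f(z, D) = (4 + D)*(D + z)
j(a, E) = 16 + E² + 8*E (j(a, E) = E² + 4*E + 4*4 + E*4 = E² + 4*E + 16 + 4*E = 16 + E² + 8*E)
A(d) = 1/121 (A(d) = 1/(16 + 7² + 8*7) = 1/(16 + 49 + 56) = 1/121)
c(Q(-20, 1), -474) + A(-372) = -157/9 + 1/121 = -18988/1089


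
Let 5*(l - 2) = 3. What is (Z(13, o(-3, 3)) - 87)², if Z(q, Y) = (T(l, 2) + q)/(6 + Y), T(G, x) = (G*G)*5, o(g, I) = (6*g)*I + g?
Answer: 55845729/7225 ≈ 7729.5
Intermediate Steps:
l = 13/5 (l = 2 + (⅕)*3 = 2 + ⅗ = 13/5 ≈ 2.6000)
o(g, I) = g + 6*I*g (o(g, I) = 6*I*g + g = g + 6*I*g)
T(G, x) = 5*G² (T(G, x) = G²*5 = 5*G²)
Z(q, Y) = (169/5 + q)/(6 + Y) (Z(q, Y) = (5*(13/5)² + q)/(6 + Y) = (5*(169/25) + q)/(6 + Y) = (169/5 + q)/(6 + Y))
(Z(13, o(-3, 3)) - 87)² = ((169/5 + 13)/(6 - 3*(1 + 6*3)) - 87)² = ((234/5)/(6 - 3*(1 + 18)) - 87)² = ((234/5)/(6 - 3*19) - 87)² = ((234/5)/(6 - 57) - 87)² = ((234/5)/(-51) - 87)² = (-1/51*234/5 - 87)² = (-78/85 - 87)² = (-7473/85)² = 55845729/7225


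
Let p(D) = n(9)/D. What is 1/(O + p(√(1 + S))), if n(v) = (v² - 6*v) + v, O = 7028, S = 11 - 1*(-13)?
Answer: 5/35176 ≈ 0.00014214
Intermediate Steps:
S = 24 (S = 11 + 13 = 24)
n(v) = v² - 5*v
p(D) = 36/D (p(D) = (9*(-5 + 9))/D = (9*4)/D = 36/D)
1/(O + p(√(1 + S))) = 1/(7028 + 36/(√(1 + 24))) = 1/(7028 + 36/(√25)) = 1/(7028 + 36/5) = 1/(35176/5) = 5/35176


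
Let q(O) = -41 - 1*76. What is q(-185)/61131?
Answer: -39/20377 ≈ -0.0019139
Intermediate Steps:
q(O) = -117 (q(O) = -41 - 76 = -117)
q(-185)/61131 = -117/61131 = -117*1/61131 = -39/20377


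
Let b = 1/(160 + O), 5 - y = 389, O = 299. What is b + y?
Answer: -176255/459 ≈ -384.00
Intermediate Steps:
y = -384 (y = 5 - 1*389 = 5 - 389 = -384)
b = 1/459 (b = 1/(160 + 299) = 1/459 ≈ 0.0021787)
b + y = 1/459 - 384 = -176255/459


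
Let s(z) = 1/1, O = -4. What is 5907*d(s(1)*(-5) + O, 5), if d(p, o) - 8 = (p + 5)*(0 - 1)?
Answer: 70884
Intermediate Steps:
s(z) = 1
d(p, o) = 3 - p (d(p, o) = 8 + (p + 5)*(0 - 1) = 8 + (5 + p)*(-1) = 8 + (-5 - p) = 3 - p)
5907*d(s(1)*(-5) + O, 5) = 5907*(3 - (1*(-5) - 4)) = 5907*(3 - (-5 - 4)) = 5907*(3 - 1*(-9)) = 5907*(3 + 9) = 5907*12 = 70884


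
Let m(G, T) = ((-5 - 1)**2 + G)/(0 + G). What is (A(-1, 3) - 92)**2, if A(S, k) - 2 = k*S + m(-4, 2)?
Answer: 10201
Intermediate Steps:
m(G, T) = (36 + G)/G (m(G, T) = ((-6)**2 + G)/G = (36 + G)/G)
A(S, k) = -6 + S*k (A(S, k) = 2 + (k*S + (36 - 4)/(-4)) = 2 + (S*k - 1/4*32) = 2 + (S*k - 8) = 2 + (-8 + S*k) = -6 + S*k)
(A(-1, 3) - 92)**2 = ((-6 - 1*3) - 92)**2 = ((-6 - 3) - 92)**2 = (-9 - 92)**2 = (-101)**2 = 10201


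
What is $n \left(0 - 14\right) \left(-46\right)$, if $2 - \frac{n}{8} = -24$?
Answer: $133952$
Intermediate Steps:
$n = 208$ ($n = 16 - -192 = 16 + 192 = 208$)
$n \left(0 - 14\right) \left(-46\right) = 208 \left(0 - 14\right) \left(-46\right) = 208 \left(-14\right) \left(-46\right) = \left(-2912\right) \left(-46\right) = 133952$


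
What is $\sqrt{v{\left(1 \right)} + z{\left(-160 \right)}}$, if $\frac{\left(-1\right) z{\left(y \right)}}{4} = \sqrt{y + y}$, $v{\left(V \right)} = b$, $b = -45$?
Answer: $\sqrt{-45 - 32 i \sqrt{5}} \approx 4.4457 - 8.0476 i$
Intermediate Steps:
$v{\left(V \right)} = -45$
$z{\left(y \right)} = - 4 \sqrt{2} \sqrt{y}$ ($z{\left(y \right)} = - 4 \sqrt{y + y} = - 4 \sqrt{2 y} = - 4 \sqrt{2} \sqrt{y}$)
$\sqrt{v{\left(1 \right)} + z{\left(-160 \right)}} = \sqrt{-45 - 4 \sqrt{2} \sqrt{-160}} = \sqrt{-45 - 4 \sqrt{2} \cdot 4 i \sqrt{10}} = \sqrt{-45 - 32 i \sqrt{5}}$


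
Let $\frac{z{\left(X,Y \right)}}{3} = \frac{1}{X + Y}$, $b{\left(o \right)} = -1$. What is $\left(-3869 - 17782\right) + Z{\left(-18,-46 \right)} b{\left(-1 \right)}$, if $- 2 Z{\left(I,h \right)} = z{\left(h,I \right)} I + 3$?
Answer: $- \frac{1385541}{64} \approx -21649.0$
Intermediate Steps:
$z{\left(X,Y \right)} = \frac{3}{X + Y}$
$Z{\left(I,h \right)} = - \frac{3}{2} - \frac{3 I}{2 \left(I + h\right)}$ ($Z{\left(I,h \right)} = - \frac{\frac{3}{h + I} I + 3}{2} = - \frac{\frac{3}{I + h} I + 3}{2} = - \frac{\frac{3 I}{I + h} + 3}{2} = - \frac{3 + \frac{3 I}{I + h}}{2} = - \frac{3}{2} - \frac{3 I}{2 \left(I + h\right)}$)
$\left(-3869 - 17782\right) + Z{\left(-18,-46 \right)} b{\left(-1 \right)} = \left(-3869 - 17782\right) + \frac{\left(-3\right) \left(-18\right) - -69}{-18 - 46} \left(-1\right) = -21651 + \frac{54 + 69}{-64} \left(-1\right) = -21651 + \left(- \frac{1}{64}\right) 123 \left(-1\right) = -21651 - - \frac{123}{64} = -21651 + \frac{123}{64} = - \frac{1385541}{64}$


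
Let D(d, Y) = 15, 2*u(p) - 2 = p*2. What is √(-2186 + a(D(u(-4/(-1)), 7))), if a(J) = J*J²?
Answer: √1189 ≈ 34.482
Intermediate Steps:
u(p) = 1 + p (u(p) = 1 + (p*2)/2 = 1 + (2*p)/2 = 1 + p)
a(J) = J³
√(-2186 + a(D(u(-4/(-1)), 7))) = √(-2186 + 15³) = √(-2186 + 3375) = √1189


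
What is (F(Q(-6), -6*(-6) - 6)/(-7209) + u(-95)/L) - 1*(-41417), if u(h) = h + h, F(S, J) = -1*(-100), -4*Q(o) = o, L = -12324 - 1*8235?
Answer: 22990284211/555093 ≈ 41417.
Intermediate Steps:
L = -20559 (L = -12324 - 8235 = -20559)
Q(o) = -o/4
F(S, J) = 100
u(h) = 2*h
(F(Q(-6), -6*(-6) - 6)/(-7209) + u(-95)/L) - 1*(-41417) = (100/(-7209) + (2*(-95))/(-20559)) - 1*(-41417) = (100*(-1/7209) - 190*(-1/20559)) + 41417 = (-100/7209 + 190/20559) + 41417 = -2570/555093 + 41417 = 22990284211/555093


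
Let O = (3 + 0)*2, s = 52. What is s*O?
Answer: 312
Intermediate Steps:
O = 6 (O = 3*2 = 6)
s*O = 52*6 = 312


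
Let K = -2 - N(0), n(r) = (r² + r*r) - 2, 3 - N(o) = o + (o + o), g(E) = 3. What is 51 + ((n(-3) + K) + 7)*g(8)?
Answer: 105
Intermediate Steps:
N(o) = 3 - 3*o (N(o) = 3 - (o + (o + o)) = 3 - (o + 2*o) = 3 - 3*o)
n(r) = -2 + 2*r² (n(r) = (r² + r²) - 2 = 2*r² - 2 = -2 + 2*r²)
K = -5 (K = -2 - (3 - 3*0) = -2 - (3 + 0) = -2 - 1*3 = -2 - 3 = -5)
51 + ((n(-3) + K) + 7)*g(8) = 51 + (((-2 + 2*(-3)²) - 5) + 7)*3 = 51 + (((-2 + 2*9) - 5) + 7)*3 = 51 + (((-2 + 18) - 5) + 7)*3 = 51 + ((16 - 5) + 7)*3 = 51 + (11 + 7)*3 = 51 + 18*3 = 51 + 54 = 105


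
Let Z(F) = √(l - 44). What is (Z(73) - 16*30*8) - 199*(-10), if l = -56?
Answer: -1850 + 10*I ≈ -1850.0 + 10.0*I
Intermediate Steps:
Z(F) = 10*I (Z(F) = √(-56 - 44) = √(-100) = 10*I)
(Z(73) - 16*30*8) - 199*(-10) = (10*I - 16*30*8) - 199*(-10) = (10*I - 480*8) - 1*(-1990) = (10*I - 3840) + 1990 = (-3840 + 10*I) + 1990 = -1850 + 10*I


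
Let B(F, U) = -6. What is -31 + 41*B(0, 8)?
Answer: -277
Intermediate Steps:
-31 + 41*B(0, 8) = -31 + 41*(-6) = -31 - 246 = -277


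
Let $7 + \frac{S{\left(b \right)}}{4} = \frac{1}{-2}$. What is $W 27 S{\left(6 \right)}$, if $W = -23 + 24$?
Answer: $-810$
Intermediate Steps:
$S{\left(b \right)} = -30$ ($S{\left(b \right)} = -28 + \frac{4}{-2} = -28 + 4 \left(- \frac{1}{2}\right) = -28 - 2 = -30$)
$W = 1$
$W 27 S{\left(6 \right)} = 1 \cdot 27 \left(-30\right) = 27 \left(-30\right) = -810$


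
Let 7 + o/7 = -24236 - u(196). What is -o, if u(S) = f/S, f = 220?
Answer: 1187962/7 ≈ 1.6971e+5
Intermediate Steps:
u(S) = 220/S
o = -1187962/7 (o = -49 + 7*(-24236 - 220/196) = -49 + 7*(-24236 - 1*55/49) = -49 + 7*(-24236 - 55/49) = -49 + 7*(-1187619/49) = -49 - 1187619/7 = -1187962/7 ≈ -1.6971e+5)
-o = -1*(-1187962/7) = 1187962/7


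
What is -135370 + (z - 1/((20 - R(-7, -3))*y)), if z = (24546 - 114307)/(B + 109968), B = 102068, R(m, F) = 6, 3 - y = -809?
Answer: -81575071609211/602606312 ≈ -1.3537e+5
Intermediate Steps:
y = 812 (y = 3 - 1*(-809) = 3 + 809 = 812)
z = -89761/212036 (z = (24546 - 114307)/(102068 + 109968) = -89761/212036 ≈ -0.42333)
-135370 + (z - 1/((20 - R(-7, -3))*y)) = -135370 + (-89761/212036 - 1/((20 - 1*6)*812)) = -135370 + (-89761/212036 - 1/((20 - 6)*812)) = -135370 + (-89761/212036 - 1/(14*812)) = -135370 + (-89761/212036 - 1/11368) = -135370 - 255153771/602606312 = -81575071609211/602606312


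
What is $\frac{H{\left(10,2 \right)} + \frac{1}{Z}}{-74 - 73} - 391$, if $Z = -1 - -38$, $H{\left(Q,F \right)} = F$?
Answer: $- \frac{708908}{1813} \approx -391.01$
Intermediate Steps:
$Z = 37$ ($Z = -1 + 38 = 37$)
$\frac{H{\left(10,2 \right)} + \frac{1}{Z}}{-74 - 73} - 391 = \frac{2 + \frac{1}{37}}{-74 - 73} - 391 = \frac{2 + \frac{1}{37}}{-147} - 391 = \frac{75}{37} \left(- \frac{1}{147}\right) - 391 = - \frac{25}{1813} - 391 = - \frac{708908}{1813}$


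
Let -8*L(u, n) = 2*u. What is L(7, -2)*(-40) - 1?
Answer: 69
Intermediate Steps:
L(u, n) = -u/4
L(7, -2)*(-40) - 1 = -1/4*7*(-40) - 1 = -7/4*(-40) - 1 = 70 - 1 = 69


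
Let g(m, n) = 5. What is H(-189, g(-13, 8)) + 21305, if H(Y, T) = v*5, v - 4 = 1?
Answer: 21330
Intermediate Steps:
v = 5 (v = 4 + 1 = 5)
H(Y, T) = 25 (H(Y, T) = 5*5 = 25)
H(-189, g(-13, 8)) + 21305 = 25 + 21305 = 21330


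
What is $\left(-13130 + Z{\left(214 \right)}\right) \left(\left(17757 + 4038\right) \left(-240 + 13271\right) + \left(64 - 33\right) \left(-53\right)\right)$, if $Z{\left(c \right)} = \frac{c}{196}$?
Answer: $- \frac{182707677135133}{49} \approx -3.7287 \cdot 10^{12}$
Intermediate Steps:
$Z{\left(c \right)} = \frac{c}{196}$ ($Z{\left(c \right)} = c \frac{1}{196} = \frac{c}{196}$)
$\left(-13130 + Z{\left(214 \right)}\right) \left(\left(17757 + 4038\right) \left(-240 + 13271\right) + \left(64 - 33\right) \left(-53\right)\right) = \left(-13130 + \frac{1}{196} \cdot 214\right) \left(\left(17757 + 4038\right) \left(-240 + 13271\right) + \left(64 - 33\right) \left(-53\right)\right) = \left(-13130 + \frac{107}{98}\right) \left(21795 \cdot 13031 + 31 \left(-53\right)\right) = - \frac{1286633 \left(284010645 - 1643\right)}{98} = \left(- \frac{1286633}{98}\right) 284009002 = - \frac{182707677135133}{49}$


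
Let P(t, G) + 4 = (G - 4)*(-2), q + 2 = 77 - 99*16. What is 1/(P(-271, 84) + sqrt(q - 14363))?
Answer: -41/10692 - I*sqrt(62)/2673 ≈ -0.0038346 - 0.0029458*I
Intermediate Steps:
q = -1509 (q = -2 + (77 - 99*16) = -2 + (77 - 1584) = -2 - 1507 = -1509)
P(t, G) = 4 - 2*G (P(t, G) = -4 + (G - 4)*(-2) = -4 + (-4 + G)*(-2) = -4 + (8 - 2*G) = 4 - 2*G)
1/(P(-271, 84) + sqrt(q - 14363)) = 1/((4 - 2*84) + sqrt(-1509 - 14363)) = 1/((4 - 168) + sqrt(-15872)) = 1/(-164 + 16*I*sqrt(62))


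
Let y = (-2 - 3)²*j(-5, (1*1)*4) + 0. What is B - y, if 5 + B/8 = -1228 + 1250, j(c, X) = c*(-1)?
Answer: 11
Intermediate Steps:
j(c, X) = -c
B = 136 (B = -40 + 8*(-1228 + 1250) = -40 + 8*22 = -40 + 176 = 136)
y = 125 (y = (-2 - 3)²*(-1*(-5)) + 0 = (-5)²*5 + 0 = 25*5 + 0 = 125 + 0 = 125)
B - y = 136 - 1*125 = 136 - 125 = 11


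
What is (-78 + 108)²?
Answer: 900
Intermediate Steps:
(-78 + 108)² = 30² = 900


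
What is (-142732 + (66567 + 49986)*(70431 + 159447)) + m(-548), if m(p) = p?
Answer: 26792827254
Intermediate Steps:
(-142732 + (66567 + 49986)*(70431 + 159447)) + m(-548) = (-142732 + (66567 + 49986)*(70431 + 159447)) - 548 = (-142732 + 116553*229878) - 548 = (-142732 + 26792970534) - 548 = 26792827802 - 548 = 26792827254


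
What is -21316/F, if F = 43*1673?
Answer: -21316/71939 ≈ -0.29631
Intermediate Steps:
F = 71939
-21316/F = -21316/71939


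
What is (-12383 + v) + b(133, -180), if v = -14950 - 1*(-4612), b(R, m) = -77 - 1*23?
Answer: -22821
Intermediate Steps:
b(R, m) = -100 (b(R, m) = -77 - 23 = -100)
v = -10338 (v = -14950 + 4612 = -10338)
(-12383 + v) + b(133, -180) = (-12383 - 10338) - 100 = -22721 - 100 = -22821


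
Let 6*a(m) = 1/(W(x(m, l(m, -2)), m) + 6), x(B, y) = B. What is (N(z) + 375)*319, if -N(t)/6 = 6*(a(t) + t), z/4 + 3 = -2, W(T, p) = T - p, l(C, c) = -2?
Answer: 348986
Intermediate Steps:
a(m) = 1/36 (a(m) = 1/(6*((m - m) + 6)) = 1/(6*(0 + 6)) = (⅙)/6 = (⅙)*(⅙) = 1/36)
z = -20 (z = -12 + 4*(-2) = -12 - 8 = -20)
N(t) = -1 - 36*t (N(t) = -36*(1/36 + t) = -6*(⅙ + 6*t) = -1 - 36*t)
(N(z) + 375)*319 = ((-1 - 36*(-20)) + 375)*319 = ((-1 + 720) + 375)*319 = (719 + 375)*319 = 1094*319 = 348986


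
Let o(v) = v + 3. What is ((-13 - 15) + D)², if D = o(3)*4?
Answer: 16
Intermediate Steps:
o(v) = 3 + v
D = 24 (D = (3 + 3)*4 = 6*4 = 24)
((-13 - 15) + D)² = ((-13 - 15) + 24)² = (-28 + 24)² = (-4)² = 16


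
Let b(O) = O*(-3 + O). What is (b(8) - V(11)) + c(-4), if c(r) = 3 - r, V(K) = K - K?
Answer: 47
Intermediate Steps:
V(K) = 0
(b(8) - V(11)) + c(-4) = (8*(-3 + 8) - 1*0) + (3 - 1*(-4)) = (8*5 + 0) + (3 + 4) = (40 + 0) + 7 = 40 + 7 = 47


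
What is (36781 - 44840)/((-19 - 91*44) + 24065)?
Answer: -8059/20042 ≈ -0.40211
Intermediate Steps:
(36781 - 44840)/((-19 - 91*44) + 24065) = -8059/((-19 - 4004) + 24065) = -8059/(-4023 + 24065) = -8059/20042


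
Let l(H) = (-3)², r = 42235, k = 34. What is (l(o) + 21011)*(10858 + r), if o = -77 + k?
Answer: 1116014860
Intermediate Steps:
o = -43 (o = -77 + 34 = -43)
l(H) = 9
(l(o) + 21011)*(10858 + r) = (9 + 21011)*(10858 + 42235) = 21020*53093 = 1116014860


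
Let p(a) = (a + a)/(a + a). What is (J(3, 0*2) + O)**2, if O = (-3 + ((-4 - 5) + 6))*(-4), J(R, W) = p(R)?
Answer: 625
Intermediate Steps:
p(a) = 1 (p(a) = (2*a)/((2*a)) = (2*a)*(1/(2*a)) = 1)
J(R, W) = 1
O = 24 (O = (-3 + (-9 + 6))*(-4) = (-3 - 3)*(-4) = -6*(-4) = 24)
(J(3, 0*2) + O)**2 = (1 + 24)**2 = 25**2 = 625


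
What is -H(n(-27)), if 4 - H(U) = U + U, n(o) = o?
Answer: -58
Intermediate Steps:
H(U) = 4 - 2*U (H(U) = 4 - (U + U) = 4 - 2*U)
-H(n(-27)) = -(4 - 2*(-27)) = -(4 + 54) = -1*58 = -58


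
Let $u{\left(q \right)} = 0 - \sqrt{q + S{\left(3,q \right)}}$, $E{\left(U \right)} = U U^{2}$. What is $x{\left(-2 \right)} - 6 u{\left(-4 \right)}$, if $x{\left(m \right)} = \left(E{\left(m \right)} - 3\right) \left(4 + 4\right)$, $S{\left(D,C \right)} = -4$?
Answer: $-88 + 12 i \sqrt{2} \approx -88.0 + 16.971 i$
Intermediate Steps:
$E{\left(U \right)} = U^{3}$
$x{\left(m \right)} = -24 + 8 m^{3}$ ($x{\left(m \right)} = \left(m^{3} - 3\right) \left(4 + 4\right) = \left(-3 + m^{3}\right) 8 = -24 + 8 m^{3}$)
$u{\left(q \right)} = - \sqrt{-4 + q}$ ($u{\left(q \right)} = 0 - \sqrt{q - 4} = 0 - \sqrt{-4 + q} = - \sqrt{-4 + q}$)
$x{\left(-2 \right)} - 6 u{\left(-4 \right)} = \left(-24 + 8 \left(-2\right)^{3}\right) - 6 \left(- \sqrt{-4 - 4}\right) = \left(-24 + 8 \left(-8\right)\right) - 6 \left(- \sqrt{-8}\right) = \left(-24 - 64\right) - 6 \left(- 2 i \sqrt{2}\right) = -88 - 6 \left(- 2 i \sqrt{2}\right) = -88 + 12 i \sqrt{2}$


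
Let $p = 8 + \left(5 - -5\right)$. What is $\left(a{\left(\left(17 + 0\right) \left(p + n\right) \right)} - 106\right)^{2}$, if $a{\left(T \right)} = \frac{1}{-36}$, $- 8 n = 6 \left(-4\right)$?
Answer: $\frac{14569489}{1296} \approx 11242.0$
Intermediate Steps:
$p = 18$ ($p = 8 + \left(5 + 5\right) = 8 + 10 = 18$)
$n = 3$ ($n = - \frac{6 \left(-4\right)}{8} = \left(- \frac{1}{8}\right) \left(-24\right) = 3$)
$a{\left(T \right)} = - \frac{1}{36}$
$\left(a{\left(\left(17 + 0\right) \left(p + n\right) \right)} - 106\right)^{2} = \left(- \frac{1}{36} - 106\right)^{2} = \left(- \frac{3817}{36}\right)^{2} = \frac{14569489}{1296}$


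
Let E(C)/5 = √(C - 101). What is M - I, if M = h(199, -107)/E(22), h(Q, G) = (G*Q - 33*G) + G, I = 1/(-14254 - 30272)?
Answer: 1/44526 + 17869*I*√79/395 ≈ 2.2459e-5 + 402.08*I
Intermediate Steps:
I = -1/44526 (I = 1/(-44526) = -1/44526 ≈ -2.2459e-5)
E(C) = 5*√(-101 + C) (E(C) = 5*√(C - 101) = 5*√(-101 + C))
h(Q, G) = -32*G + G*Q (h(Q, G) = (-33*G + G*Q) + G = -32*G + G*Q)
M = 17869*I*√79/395 (M = (-107*(-32 + 199))/((5*√(-101 + 22))) = (-107*167)/((5*√(-79))) = -17869*(-I*√79/395) = -(-17869)*I*√79/395 = 17869*I*√79/395 ≈ 402.08*I)
M - I = 17869*I*√79/395 - 1*(-1/44526) = 17869*I*√79/395 + 1/44526 = 1/44526 + 17869*I*√79/395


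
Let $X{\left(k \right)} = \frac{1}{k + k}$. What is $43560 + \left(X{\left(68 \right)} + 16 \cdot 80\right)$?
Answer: $\frac{6098241}{136} \approx 44840.0$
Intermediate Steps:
$X{\left(k \right)} = \frac{1}{2 k}$
$43560 + \left(X{\left(68 \right)} + 16 \cdot 80\right) = 43560 + \left(\frac{1}{2 \cdot 68} + 16 \cdot 80\right) = 43560 + \left(\frac{1}{2} \cdot \frac{1}{68} + 1280\right) = 43560 + \left(\frac{1}{136} + 1280\right) = 43560 + \frac{174081}{136} = \frac{6098241}{136}$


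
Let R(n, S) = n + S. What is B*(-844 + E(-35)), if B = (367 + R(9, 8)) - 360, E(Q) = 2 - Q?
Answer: -19368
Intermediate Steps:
R(n, S) = S + n
B = 24 (B = (367 + (8 + 9)) - 360 = (367 + 17) - 360 = 384 - 360 = 24)
B*(-844 + E(-35)) = 24*(-844 + (2 - 1*(-35))) = 24*(-844 + (2 + 35)) = 24*(-844 + 37) = 24*(-807) = -19368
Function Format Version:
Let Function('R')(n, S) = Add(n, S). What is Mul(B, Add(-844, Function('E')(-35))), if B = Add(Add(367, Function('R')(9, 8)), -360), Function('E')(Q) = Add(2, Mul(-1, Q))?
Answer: -19368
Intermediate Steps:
Function('R')(n, S) = Add(S, n)
B = 24 (B = Add(Add(367, Add(8, 9)), -360) = Add(Add(367, 17), -360) = Add(384, -360) = 24)
Mul(B, Add(-844, Function('E')(-35))) = Mul(24, Add(-844, Add(2, Mul(-1, -35)))) = Mul(24, Add(-844, Add(2, 35))) = Mul(24, Add(-844, 37)) = Mul(24, -807) = -19368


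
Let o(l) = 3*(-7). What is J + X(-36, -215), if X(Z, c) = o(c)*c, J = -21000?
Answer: -16485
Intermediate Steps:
o(l) = -21
X(Z, c) = -21*c
J + X(-36, -215) = -21000 - 21*(-215) = -21000 + 4515 = -16485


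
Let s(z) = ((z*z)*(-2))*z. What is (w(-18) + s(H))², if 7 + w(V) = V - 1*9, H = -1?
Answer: 1024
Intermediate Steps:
s(z) = -2*z³ (s(z) = (z²*(-2))*z = (-2*z²)*z = -2*z³)
w(V) = -16 + V (w(V) = -7 + (V - 1*9) = -7 + (V - 9) = -7 + (-9 + V) = -16 + V)
(w(-18) + s(H))² = ((-16 - 18) - 2*(-1)³)² = (-34 - 2*(-1))² = (-34 + 2)² = (-32)² = 1024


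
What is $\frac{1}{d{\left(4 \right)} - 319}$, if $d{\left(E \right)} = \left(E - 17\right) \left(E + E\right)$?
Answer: $- \frac{1}{423} \approx -0.0023641$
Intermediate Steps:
$d{\left(E \right)} = 2 E \left(-17 + E\right)$ ($d{\left(E \right)} = \left(-17 + E\right) 2 E = 2 E \left(-17 + E\right)$)
$\frac{1}{d{\left(4 \right)} - 319} = \frac{1}{2 \cdot 4 \left(-17 + 4\right) - 319} = \frac{1}{2 \cdot 4 \left(-13\right) - 319} = \frac{1}{-104 - 319} = \frac{1}{-423} = - \frac{1}{423}$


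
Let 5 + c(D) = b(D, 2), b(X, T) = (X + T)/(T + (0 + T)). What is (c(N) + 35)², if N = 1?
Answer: 15129/16 ≈ 945.56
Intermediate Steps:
b(X, T) = (T + X)/(2*T) (b(X, T) = (T + X)/(T + T) = (T + X)/((2*T)) = (T + X)*(1/(2*T)) = (T + X)/(2*T))
c(D) = -9/2 + D/4 (c(D) = -5 + (½)*(2 + D)/2 = -5 + (½)*(½)*(2 + D) = -5 + (½ + D/4) = -9/2 + D/4)
(c(N) + 35)² = ((-9/2 + (¼)*1) + 35)² = ((-9/2 + ¼) + 35)² = (-17/4 + 35)² = (123/4)² = 15129/16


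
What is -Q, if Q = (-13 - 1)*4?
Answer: 56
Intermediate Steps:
Q = -56 (Q = -14*4 = -56)
-Q = -1*(-56) = 56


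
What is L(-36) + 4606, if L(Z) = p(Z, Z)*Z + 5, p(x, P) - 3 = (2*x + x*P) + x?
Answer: -38265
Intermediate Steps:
p(x, P) = 3 + 3*x + P*x (p(x, P) = 3 + ((2*x + x*P) + x) = 3 + ((2*x + P*x) + x) = 3 + (3*x + P*x) = 3 + 3*x + P*x)
L(Z) = 5 + Z*(3 + Z² + 3*Z) (L(Z) = (3 + 3*Z + Z*Z)*Z + 5 = (3 + 3*Z + Z²)*Z + 5 = (3 + Z² + 3*Z)*Z + 5 = Z*(3 + Z² + 3*Z) + 5 = 5 + Z*(3 + Z² + 3*Z))
L(-36) + 4606 = (5 - 36*(3 + (-36)² + 3*(-36))) + 4606 = (5 - 36*(3 + 1296 - 108)) + 4606 = (5 - 36*1191) + 4606 = (5 - 42876) + 4606 = -42871 + 4606 = -38265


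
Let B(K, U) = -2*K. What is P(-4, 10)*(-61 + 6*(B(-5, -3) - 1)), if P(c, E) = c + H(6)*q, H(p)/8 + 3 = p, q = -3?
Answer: 532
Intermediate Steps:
H(p) = -24 + 8*p
P(c, E) = -72 + c (P(c, E) = c + (-24 + 8*6)*(-3) = c + (-24 + 48)*(-3) = c + 24*(-3) = c - 72 = -72 + c)
P(-4, 10)*(-61 + 6*(B(-5, -3) - 1)) = (-72 - 4)*(-61 + 6*(-2*(-5) - 1)) = -76*(-61 + 6*(10 - 1)) = -76*(-61 + 6*9) = -76*(-61 + 54) = -76*(-7) = 532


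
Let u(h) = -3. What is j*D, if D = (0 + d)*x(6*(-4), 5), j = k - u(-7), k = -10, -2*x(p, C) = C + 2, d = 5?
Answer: 245/2 ≈ 122.50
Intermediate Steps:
x(p, C) = -1 - C/2 (x(p, C) = -(C + 2)/2 = -(2 + C)/2 = -1 - C/2)
j = -7 (j = -10 - 1*(-3) = -10 + 3 = -7)
D = -35/2 (D = (0 + 5)*(-1 - ½*5) = 5*(-1 - 5/2) = 5*(-7/2) = -35/2 ≈ -17.500)
j*D = -7*(-35/2) = 245/2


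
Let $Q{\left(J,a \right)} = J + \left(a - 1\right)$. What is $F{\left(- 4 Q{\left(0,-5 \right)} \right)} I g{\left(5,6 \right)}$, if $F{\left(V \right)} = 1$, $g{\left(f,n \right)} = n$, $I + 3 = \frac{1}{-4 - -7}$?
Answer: $-16$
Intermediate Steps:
$I = - \frac{8}{3}$ ($I = -3 + \frac{1}{-4 - -7} = -3 + \frac{1}{-4 + 7} = -3 + \frac{1}{3} = - \frac{8}{3} \approx -2.6667$)
$Q{\left(J,a \right)} = -1 + J + a$ ($Q{\left(J,a \right)} = J + \left(-1 + a\right) = -1 + J + a$)
$F{\left(- 4 Q{\left(0,-5 \right)} \right)} I g{\left(5,6 \right)} = 1 \left(- \frac{8}{3}\right) 6 = \left(- \frac{8}{3}\right) 6 = -16$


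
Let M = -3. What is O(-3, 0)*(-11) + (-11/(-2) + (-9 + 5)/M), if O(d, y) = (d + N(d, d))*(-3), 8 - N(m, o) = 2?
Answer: 635/6 ≈ 105.83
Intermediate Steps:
N(m, o) = 6 (N(m, o) = 8 - 1*2 = 8 - 2 = 6)
O(d, y) = -18 - 3*d (O(d, y) = (d + 6)*(-3) = (6 + d)*(-3) = -18 - 3*d)
O(-3, 0)*(-11) + (-11/(-2) + (-9 + 5)/M) = (-18 - 3*(-3))*(-11) + (-11/(-2) + (-9 + 5)/(-3)) = (-18 + 9)*(-11) + (-11*(-½) - 4*(-⅓)) = -9*(-11) + (11/2 + 4/3) = 99 + 41/6 = 635/6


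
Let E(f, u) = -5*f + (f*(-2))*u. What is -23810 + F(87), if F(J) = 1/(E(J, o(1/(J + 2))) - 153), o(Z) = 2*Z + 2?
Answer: -1991754209/83652 ≈ -23810.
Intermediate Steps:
o(Z) = 2 + 2*Z
E(f, u) = -5*f - 2*f*u (E(f, u) = -5*f + (-2*f)*u = -5*f - 2*f*u)
F(J) = 1/(-153 - J*(9 + 4/(2 + J))) (F(J) = 1/(-J*(5 + 2*(2 + 2/(J + 2))) - 153) = 1/(-J*(5 + 2*(2 + 2/(2 + J))) - 153) = 1/(-J*(5 + (4 + 4/(2 + J))) - 153) = 1/(-J*(9 + 4/(2 + J)) - 153) = 1/(-153 - J*(9 + 4/(2 + J))))
-23810 + F(87) = -23810 + (-2 - 1*87)/(306 + 9*87² + 175*87) = -23810 + (-2 - 87)/(306 + 9*7569 + 15225) = -23810 - 89/(306 + 68121 + 15225) = -23810 - 89/83652 = -1991754209/83652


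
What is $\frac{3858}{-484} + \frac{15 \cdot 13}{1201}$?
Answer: $- \frac{2269539}{290642} \approx -7.8087$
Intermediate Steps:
$\frac{3858}{-484} + \frac{15 \cdot 13}{1201} = 3858 \left(- \frac{1}{484}\right) + 195 \cdot \frac{1}{1201} = - \frac{1929}{242} + \frac{195}{1201} = - \frac{2269539}{290642}$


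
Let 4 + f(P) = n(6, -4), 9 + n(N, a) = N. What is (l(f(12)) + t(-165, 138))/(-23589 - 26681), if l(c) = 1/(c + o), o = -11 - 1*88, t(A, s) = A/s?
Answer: 1469/61279130 ≈ 2.3972e-5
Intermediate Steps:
n(N, a) = -9 + N
f(P) = -7 (f(P) = -4 + (-9 + 6) = -4 - 3 = -7)
o = -99 (o = -11 - 88 = -99)
l(c) = 1/(-99 + c) (l(c) = 1/(c - 99) = 1/(-99 + c))
(l(f(12)) + t(-165, 138))/(-23589 - 26681) = (1/(-99 - 7) - 165/138)/(-23589 - 26681) = (1/(-106) - 165*1/138)/(-50270) = (-1/106 - 55/46)*(-1/50270) = -1469/1219*(-1/50270) = 1469/61279130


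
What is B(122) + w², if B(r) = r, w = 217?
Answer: 47211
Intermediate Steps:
B(122) + w² = 122 + 217² = 122 + 47089 = 47211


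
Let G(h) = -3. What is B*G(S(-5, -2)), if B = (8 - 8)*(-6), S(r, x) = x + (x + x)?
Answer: 0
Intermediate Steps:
S(r, x) = 3*x (S(r, x) = x + 2*x = 3*x)
B = 0 (B = 0*(-6) = 0)
B*G(S(-5, -2)) = 0*(-3) = 0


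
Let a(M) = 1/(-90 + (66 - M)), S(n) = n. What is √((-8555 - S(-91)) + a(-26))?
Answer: I*√33854/2 ≈ 91.997*I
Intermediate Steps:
a(M) = 1/(-24 - M)
√((-8555 - S(-91)) + a(-26)) = √((-8555 - 1*(-91)) - 1/(24 - 26)) = √((-8555 + 91) - 1/(-2)) = √(-8464 - 1*(-½)) = √(-8464 + ½) = √(-16927/2) = I*√33854/2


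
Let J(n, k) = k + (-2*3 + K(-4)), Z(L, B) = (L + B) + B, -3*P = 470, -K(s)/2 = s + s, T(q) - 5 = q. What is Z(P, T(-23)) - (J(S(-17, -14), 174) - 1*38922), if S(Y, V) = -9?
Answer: 115636/3 ≈ 38545.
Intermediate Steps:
T(q) = 5 + q
K(s) = -4*s (K(s) = -2*(s + s) = -4*s)
P = -470/3 (P = -⅓*470 = -470/3 ≈ -156.67)
Z(L, B) = L + 2*B (Z(L, B) = (B + L) + B = L + 2*B)
J(n, k) = 10 + k (J(n, k) = k + (-2*3 - 4*(-4)) = k + (-6 + 16) = k + 10 = 10 + k)
Z(P, T(-23)) - (J(S(-17, -14), 174) - 1*38922) = (-470/3 + 2*(5 - 23)) - ((10 + 174) - 1*38922) = (-470/3 + 2*(-18)) - (184 - 38922) = (-470/3 - 36) - 1*(-38738) = -578/3 + 38738 = 115636/3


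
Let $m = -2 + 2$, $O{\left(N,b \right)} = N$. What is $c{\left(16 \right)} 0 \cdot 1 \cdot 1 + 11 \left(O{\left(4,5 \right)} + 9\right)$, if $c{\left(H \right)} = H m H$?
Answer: $143$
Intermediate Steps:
$m = 0$
$c{\left(H \right)} = 0$ ($c{\left(H \right)} = H 0 H = 0 H = 0$)
$c{\left(16 \right)} 0 \cdot 1 \cdot 1 + 11 \left(O{\left(4,5 \right)} + 9\right) = 0 \cdot 0 \cdot 1 \cdot 1 + 11 \left(4 + 9\right) = 0 \cdot 0 \cdot 1 + 11 \cdot 13 = 0 \cdot 0 + 143 = 0 + 143 = 143$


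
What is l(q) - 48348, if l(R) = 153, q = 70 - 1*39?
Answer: -48195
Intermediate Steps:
q = 31 (q = 70 - 39 = 31)
l(q) - 48348 = 153 - 48348 = -48195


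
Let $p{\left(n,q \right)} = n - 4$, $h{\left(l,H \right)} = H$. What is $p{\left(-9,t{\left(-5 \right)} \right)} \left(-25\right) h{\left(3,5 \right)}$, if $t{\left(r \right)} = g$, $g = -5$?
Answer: $1625$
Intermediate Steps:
$t{\left(r \right)} = -5$
$p{\left(n,q \right)} = -4 + n$ ($p{\left(n,q \right)} = n - 4 = -4 + n$)
$p{\left(-9,t{\left(-5 \right)} \right)} \left(-25\right) h{\left(3,5 \right)} = \left(-4 - 9\right) \left(-25\right) 5 = \left(-13\right) \left(-25\right) 5 = 325 \cdot 5 = 1625$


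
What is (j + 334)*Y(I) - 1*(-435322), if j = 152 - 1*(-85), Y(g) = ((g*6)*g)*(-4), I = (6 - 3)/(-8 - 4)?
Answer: 868931/2 ≈ 4.3447e+5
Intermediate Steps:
I = -¼ (I = 3/(-12) = 3*(-1/12) = -¼ ≈ -0.25000)
Y(g) = -24*g² (Y(g) = ((6*g)*g)*(-4) = (6*g²)*(-4) = -24*g²)
j = 237 (j = 152 + 85 = 237)
(j + 334)*Y(I) - 1*(-435322) = (237 + 334)*(-24*(-¼)²) - 1*(-435322) = 571*(-24*1/16) + 435322 = 571*(-3/2) + 435322 = -1713/2 + 435322 = 868931/2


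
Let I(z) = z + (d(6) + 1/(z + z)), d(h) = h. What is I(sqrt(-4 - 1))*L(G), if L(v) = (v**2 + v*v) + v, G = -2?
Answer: 36 + 27*I*sqrt(5)/5 ≈ 36.0 + 12.075*I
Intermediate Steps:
L(v) = v + 2*v**2 (L(v) = (v**2 + v**2) + v = 2*v**2 + v = v + 2*v**2)
I(z) = 6 + z + 1/(2*z) (I(z) = z + (6 + 1/(z + z)) = z + (6 + 1/(2*z)) = 6 + z + 1/(2*z))
I(sqrt(-4 - 1))*L(G) = (6 + sqrt(-4 - 1) + 1/(2*(sqrt(-4 - 1))))*(-2*(1 + 2*(-2))) = (6 + sqrt(-5) + 1/(2*(sqrt(-5))))*(-2*(1 - 4)) = (6 + I*sqrt(5) + 1/(2*((I*sqrt(5)))))*(-2*(-3)) = (6 + I*sqrt(5) + (-I*sqrt(5)/5)/2)*6 = (6 + I*sqrt(5) - I*sqrt(5)/10)*6 = (6 + 9*I*sqrt(5)/10)*6 = 36 + 27*I*sqrt(5)/5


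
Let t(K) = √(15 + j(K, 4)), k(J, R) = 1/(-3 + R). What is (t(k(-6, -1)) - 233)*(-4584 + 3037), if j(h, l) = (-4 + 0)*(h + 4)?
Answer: 360451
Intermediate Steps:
j(h, l) = -16 - 4*h (j(h, l) = -4*(4 + h) = -16 - 4*h)
t(K) = √(-1 - 4*K) (t(K) = √(15 + (-16 - 4*K)) = √(-1 - 4*K))
(t(k(-6, -1)) - 233)*(-4584 + 3037) = (√(-1 - 4/(-3 - 1)) - 233)*(-4584 + 3037) = (√(-1 - 4/(-4)) - 233)*(-1547) = (√(-1 - 4*(-¼)) - 233)*(-1547) = (√(-1 + 1) - 233)*(-1547) = (√0 - 233)*(-1547) = (0 - 233)*(-1547) = -233*(-1547) = 360451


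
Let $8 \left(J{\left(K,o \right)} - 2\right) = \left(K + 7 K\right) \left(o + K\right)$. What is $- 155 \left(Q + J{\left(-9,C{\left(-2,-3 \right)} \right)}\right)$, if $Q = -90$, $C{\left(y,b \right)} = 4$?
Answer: $6665$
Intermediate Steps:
$J{\left(K,o \right)} = 2 + K \left(K + o\right)$ ($J{\left(K,o \right)} = 2 + \frac{\left(K + 7 K\right) \left(o + K\right)}{8} = 2 + \frac{8 K \left(K + o\right)}{8} = 2 + K \left(K + o\right)$)
$- 155 \left(Q + J{\left(-9,C{\left(-2,-3 \right)} \right)}\right) = - 155 \left(-90 + \left(2 + \left(-9\right)^{2} - 36\right)\right) = - 155 \left(-90 + \left(2 + 81 - 36\right)\right) = - 155 \left(-90 + 47\right) = \left(-155\right) \left(-43\right) = 6665$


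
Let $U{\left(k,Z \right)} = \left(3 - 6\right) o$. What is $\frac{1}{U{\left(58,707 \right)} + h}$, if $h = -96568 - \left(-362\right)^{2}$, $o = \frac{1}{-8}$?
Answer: $- \frac{8}{1820893} \approx -4.3934 \cdot 10^{-6}$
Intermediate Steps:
$o = - \frac{1}{8} \approx -0.125$
$U{\left(k,Z \right)} = \frac{3}{8}$ ($U{\left(k,Z \right)} = \left(3 - 6\right) \left(- \frac{1}{8}\right) = \left(-3\right) \left(- \frac{1}{8}\right) = \frac{3}{8}$)
$h = -227612$ ($h = -96568 - 131044 = -227612$)
$\frac{1}{U{\left(58,707 \right)} + h} = \frac{1}{\frac{3}{8} - 227612} = \frac{1}{- \frac{1820893}{8}} = - \frac{8}{1820893}$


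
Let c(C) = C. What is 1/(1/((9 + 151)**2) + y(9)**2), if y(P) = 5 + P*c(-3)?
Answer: 25600/12390401 ≈ 0.0020661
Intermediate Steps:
y(P) = 5 - 3*P (y(P) = 5 + P*(-3) = 5 - 3*P)
1/(1/((9 + 151)**2) + y(9)**2) = 1/(1/((9 + 151)**2) + (5 - 3*9)**2) = 1/(1/(160**2) + (5 - 27)**2) = 1/(1/25600 + (-22)**2) = 1/(1/25600 + 484) = 1/(12390401/25600) = 25600/12390401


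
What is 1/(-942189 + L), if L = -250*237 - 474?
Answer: -1/1001913 ≈ -9.9809e-7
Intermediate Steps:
L = -59724 (L = -59250 - 474 = -59724)
1/(-942189 + L) = 1/(-942189 - 59724) = 1/(-1001913) = -1/1001913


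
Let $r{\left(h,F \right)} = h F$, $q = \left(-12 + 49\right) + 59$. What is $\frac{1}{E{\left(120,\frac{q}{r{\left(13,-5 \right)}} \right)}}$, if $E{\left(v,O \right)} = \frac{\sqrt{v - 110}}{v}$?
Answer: $12 \sqrt{10} \approx 37.947$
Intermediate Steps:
$q = 96$ ($q = 37 + 59 = 96$)
$r{\left(h,F \right)} = F h$
$E{\left(v,O \right)} = \frac{\sqrt{-110 + v}}{v}$
$\frac{1}{E{\left(120,\frac{q}{r{\left(13,-5 \right)}} \right)}} = \frac{1}{\frac{1}{120} \sqrt{-110 + 120}} = \frac{1}{\frac{1}{120} \sqrt{10}} = 12 \sqrt{10}$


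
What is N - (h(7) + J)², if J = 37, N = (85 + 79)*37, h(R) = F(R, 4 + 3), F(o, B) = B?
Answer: 4132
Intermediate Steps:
h(R) = 7 (h(R) = 4 + 3 = 7)
N = 6068 (N = 164*37 = 6068)
N - (h(7) + J)² = 6068 - (7 + 37)² = 6068 - 1*44² = 6068 - 1*1936 = 6068 - 1936 = 4132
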